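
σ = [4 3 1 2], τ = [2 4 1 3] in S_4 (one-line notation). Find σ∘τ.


σ∘τ: apply τ first, then σ
1 →τ 2 →σ 3
2 →τ 4 →σ 2
3 →τ 1 →σ 4
4 →τ 3 →σ 1

σ∘τ = [3 2 4 1]


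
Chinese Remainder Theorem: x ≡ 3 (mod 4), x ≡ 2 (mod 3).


m₁ = 4, m₂ = 3, gcd = 1, so CRT applies. M = m₁·m₂ = 12
Let M₁ = M/m₁ = 3, M₂ = M/m₂ = 4
Find y₁ ≡ M₁⁻¹ (mod m₁): 3⁻¹ ≡ 3 (mod 4)
Find y₂ ≡ M₂⁻¹ (mod m₂): 4⁻¹ ≡ 1 (mod 3)
x = a₁·M₁·y₁ + a₂·M₂·y₂ = 3·3·3 + 2·4·1 = 35
Reduce mod 12: x ≡ 11
Check: 11 mod 4 = 3 ✓, 11 mod 3 = 2 ✓

x ≡ 11 (mod 12)


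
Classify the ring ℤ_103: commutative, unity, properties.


ℤ_103 is a commutative ring with unity 1; 103 is prime, so ℤ_103 is a field (hence an integral domain)
Commutative: Yes
Integral domain: Yes
Has unity: Yes

ℤ_103: Commutative=Yes, Unity=Yes


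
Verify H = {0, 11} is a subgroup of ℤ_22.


Subgroup test for H = {0, 11} in (ℤ_22, +):
(1) 0 ∈ H? Yes
(2) Closure: for all a,b ∈ H, (a+b) mod 22 ∈ H? Yes
(3) Inverses: for all a ∈ H, -a mod 22 ∈ H? Yes

Yes, H is a subgroup of ℤ_22


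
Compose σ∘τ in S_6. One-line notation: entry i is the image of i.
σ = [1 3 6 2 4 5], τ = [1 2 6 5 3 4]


σ∘τ: apply τ first, then σ
1 →τ 1 →σ 1
2 →τ 2 →σ 3
3 →τ 6 →σ 5
4 →τ 5 →σ 4
5 →τ 3 →σ 6
6 →τ 4 →σ 2

σ∘τ = [1 3 5 4 6 2]


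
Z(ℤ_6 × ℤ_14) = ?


Z(G) = {g ∈ G | gx = xg for all x ∈ G}
Direct product of abelian groups is abelian, so Z(G) = G

Z(ℤ_6 × ℤ_14) = ℤ_6 × ℤ_14


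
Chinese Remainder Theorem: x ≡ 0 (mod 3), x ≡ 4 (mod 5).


m₁ = 3, m₂ = 5, gcd = 1, so CRT applies. M = m₁·m₂ = 15
Let M₁ = M/m₁ = 5, M₂ = M/m₂ = 3
Find y₁ ≡ M₁⁻¹ (mod m₁): 5⁻¹ ≡ 2 (mod 3)
Find y₂ ≡ M₂⁻¹ (mod m₂): 3⁻¹ ≡ 2 (mod 5)
x = a₁·M₁·y₁ + a₂·M₂·y₂ = 0·5·2 + 4·3·2 = 24
Reduce mod 15: x ≡ 9
Check: 9 mod 3 = 0 ✓, 9 mod 5 = 4 ✓

x ≡ 9 (mod 15)


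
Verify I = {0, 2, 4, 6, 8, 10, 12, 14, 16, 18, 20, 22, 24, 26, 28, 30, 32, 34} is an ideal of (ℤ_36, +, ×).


Check ideal conditions for I = {0, 2, 4, 6, 8, 10, 12, 14, 16, 18, 20, 22, 24, 26, 28, 30, 32, 34} in ℤ_36:
(1) I is an additive subgroup? Yes
(2) For r ∈ ℤ_36 and a ∈ I: r·a ∈ I? Yes

Yes, I is an ideal of ℤ_36


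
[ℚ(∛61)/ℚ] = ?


∛61 has minimal polynomial x³ - 61 (irreducible over ℚ since 61 is not a perfect cube)

[ℚ(∛61)/ℚ] = 3


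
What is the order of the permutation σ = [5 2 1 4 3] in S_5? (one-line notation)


Cycle decomposition: (1 5 3)
Cycle lengths: 3
Order = lcm(3) = 3

ord(σ) = 3


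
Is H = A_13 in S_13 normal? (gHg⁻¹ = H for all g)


H = A_13 in S_13
A_13 has index 2 in S_13, and every subgroup of index 2 is normal

Yes, normal subgroup


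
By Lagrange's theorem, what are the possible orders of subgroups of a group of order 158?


Lagrange's theorem: |H| divides |G|
|G| = 158
Divisors of 158: 1, 2, 79, 158

Possible subgroup orders: {1, 2, 79, 158}


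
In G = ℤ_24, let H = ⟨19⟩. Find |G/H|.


|⟨19⟩| = n / gcd(19, 24) = 24 / 1 = 24
H is normal (ℤ_24 is abelian).
|G/H| = |G| / |H| = 24 / 24 = 1

|G/H| = 1


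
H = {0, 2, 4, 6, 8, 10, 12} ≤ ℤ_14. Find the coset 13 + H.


13 + H = {13 + h (mod 14) : h ∈ H}
13+0=13, 13+2=1, 13+4=3, 13+6=5, 13+8=7, 13+10=9, 13+12=11
13 + H = {1, 3, 5, 7, 9, 11, 13} = 1 + H

13 + H = {1, 3, 5, 7, 9, 11, 13}


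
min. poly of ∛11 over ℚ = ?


∛11 satisfies x³ - 11 = 0, irreducible over ℚ (no rational root; 11 is not a perfect cube)

Minimal polynomial: x³ - 11


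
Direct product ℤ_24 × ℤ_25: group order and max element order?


|ℤ_24 × ℤ_25| = 24 × 25 = 600
Max element order = lcm(24,25) = 600
Cyclic? Yes (gcd=1)

|ℤ_24×ℤ_25| = 600, max element order = 600


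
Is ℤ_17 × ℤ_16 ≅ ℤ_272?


Comparing ℤ_17 × ℤ_16 and ℤ_272:
gcd(17,16) = 1, so ℤ_17 × ℤ_16 ≅ ℤ_272 (CRT)

Yes, ℤ_17 × ℤ_16 ≅ ℤ_272


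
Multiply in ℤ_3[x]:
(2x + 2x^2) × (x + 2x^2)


Expand and collect like terms; reduce coefficients mod 3:
x^0: 0·0 = 0 ≡ 0 (mod 3)
x^1: 0·1 + 2·0 = 0 ≡ 0 (mod 3)
x^2: 0·2 + 2·1 + 2·0 = 2 ≡ 2 (mod 3)
x^3: 2·2 + 2·1 = 6 ≡ 0 (mod 3)
x^4: 2·2 = 4 ≡ 1 (mod 3)
Result: 2x^2 + x^4

f · g = 2x^2 + x^4


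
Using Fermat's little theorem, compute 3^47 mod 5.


Fermat's little theorem: if p is prime and gcd(a,p)=1, then a^(p-1) ≡ 1 (mod p)
p = 5 is prime, gcd(3,5) = 1
Reduce exponent: 47 mod 4 = 3
So 3^47 ≡ 3^3 (mod 5)
3^3 mod 5 = 2

3^47 ≡ 2 (mod 5)


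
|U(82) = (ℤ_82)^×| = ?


U(n) is the group of units mod n; |U(n)| = φ(n)
|U(82)| = φ(82) = 40

|U(82) = (ℤ_82)^×| = 40


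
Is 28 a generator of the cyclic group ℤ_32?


g generates ℤ_n iff gcd(g, n) = 1
gcd(28, 32) = 4
Since gcd = 4 ≠ 1, ⟨28⟩ has order 8 < 32, so 28 is not a generator.

No, 28 does not generate ℤ_32


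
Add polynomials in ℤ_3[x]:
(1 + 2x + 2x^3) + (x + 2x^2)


Add coefficients mod 3:
x^0: 1 + 0 = 1 (mod 3)
x^1: 2 + 1 = 0 (mod 3)
x^2: 0 + 2 = 2 (mod 3)
x^3: 2 + 0 = 2 (mod 3)
Result: 1 + 2x^2 + 2x^3

f + g = 1 + 2x^2 + 2x^3


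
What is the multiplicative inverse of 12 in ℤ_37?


Use the extended Euclidean algorithm to write 1 = 12·s + 37·t; then s mod 37 is the inverse.
Euclidean algorithm:
  12 = 0·37 + 12
  37 = 3·12 + 1
  12 = 12·1 + 0
gcd(12,37) = 1
Back-substitution gives: 12·(-3) + 37·(1) = 1
So 12⁻¹ ≡ -3 ≡ 34 (mod 37)
Check: 12 × 34 = 408 ≡ 1 (mod 37) ✓

12⁻¹ ≡ 34 (mod 37)


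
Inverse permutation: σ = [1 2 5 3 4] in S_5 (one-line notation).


To find σ⁻¹, swap domain and range:
σ(1) = 1 → σ⁻¹(1) = 1
σ(2) = 2 → σ⁻¹(2) = 2
σ(3) = 5 → σ⁻¹(5) = 3
σ(4) = 3 → σ⁻¹(3) = 4
σ(5) = 4 → σ⁻¹(4) = 5

σ⁻¹ = [1 2 4 5 3]


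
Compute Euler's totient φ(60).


Factor n: 60 = 2^2 × 3 × 5
φ(n) = n · ∏(1 - 1/p) over distinct primes p | n
φ(60) = 60 · (1 - 1/2) · (1 - 1/3) · (1 - 1/5) = 16

φ(60) = 16


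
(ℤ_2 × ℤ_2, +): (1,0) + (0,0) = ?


Operation: componentwise addition mod (2, 2)
(1,0) + (0,0) = ((a₁+b₁) mod 2, (a₂+b₂) mod 2) with a = (1,0), b = (0,0)

(1,0) + (0,0) = (1,0)


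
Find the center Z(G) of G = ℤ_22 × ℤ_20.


Z(G) = {g ∈ G | gx = xg for all x ∈ G}
Direct product of abelian groups is abelian, so Z(G) = G

Z(ℤ_22 × ℤ_20) = ℤ_22 × ℤ_20


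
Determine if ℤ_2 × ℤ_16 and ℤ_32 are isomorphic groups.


Comparing ℤ_2 × ℤ_16 and ℤ_32:
gcd(2,16) = 2 ≠ 1. Max element order in ℤ_2×ℤ_16 is lcm(2,16) = 16 < 32, so it has no element of order 32

No, ℤ_2 × ℤ_16 ≇ ℤ_32


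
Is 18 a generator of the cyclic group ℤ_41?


g generates ℤ_n iff gcd(g, n) = 1
gcd(18, 41) = 1
Since gcd = 1, 18 is a generator.

Yes, 18 generates ℤ_41


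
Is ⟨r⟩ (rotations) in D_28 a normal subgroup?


H = ⟨r⟩ (rotations) in D_28
The rotation subgroup ⟨r⟩ has index 2 in D_28, so it is normal

Yes, normal subgroup


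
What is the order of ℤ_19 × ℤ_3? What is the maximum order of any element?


|ℤ_19 × ℤ_3| = 19 × 3 = 57
Max element order = lcm(19,3) = 57
Cyclic? Yes (gcd=1)

|ℤ_19×ℤ_3| = 57, max element order = 57


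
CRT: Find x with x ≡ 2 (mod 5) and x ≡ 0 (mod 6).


m₁ = 5, m₂ = 6, gcd = 1, so CRT applies. M = m₁·m₂ = 30
Let M₁ = M/m₁ = 6, M₂ = M/m₂ = 5
Find y₁ ≡ M₁⁻¹ (mod m₁): 6⁻¹ ≡ 1 (mod 5)
Find y₂ ≡ M₂⁻¹ (mod m₂): 5⁻¹ ≡ 5 (mod 6)
x = a₁·M₁·y₁ + a₂·M₂·y₂ = 2·6·1 + 0·5·5 = 12
Reduce mod 30: x ≡ 12
Check: 12 mod 5 = 2 ✓, 12 mod 6 = 0 ✓

x ≡ 12 (mod 30)


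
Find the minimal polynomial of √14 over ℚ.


√14 satisfies x² - 14 = 0, irreducible over ℚ since 14 is squarefree

Minimal polynomial: x² - 14


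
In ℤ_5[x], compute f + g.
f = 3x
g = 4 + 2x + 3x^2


Add coefficients mod 5:
x^0: 0 + 4 = 4 (mod 5)
x^1: 3 + 2 = 0 (mod 5)
x^2: 0 + 3 = 3 (mod 5)
Result: 4 + 3x^2

f + g = 4 + 3x^2


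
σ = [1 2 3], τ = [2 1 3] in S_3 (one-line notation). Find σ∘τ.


σ∘τ: apply τ first, then σ
1 →τ 2 →σ 2
2 →τ 1 →σ 1
3 →τ 3 →σ 3

σ∘τ = [2 1 3]


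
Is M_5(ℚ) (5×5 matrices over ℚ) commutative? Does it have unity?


Matrix multiplication is non-commutative for n ≥ 2; the identity matrix I is the unity; singular matrices give zero divisors, so not an integral domain
Commutative: No
Integral domain: No
Has unity: Yes

M_5(ℚ) (5×5 matrices over ℚ): Commutative=No, Unity=Yes


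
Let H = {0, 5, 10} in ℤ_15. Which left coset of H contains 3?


3 + H = {3 + h (mod 15) : h ∈ H}
3+0=3, 3+5=8, 3+10=13

3 + H = {3, 8, 13}


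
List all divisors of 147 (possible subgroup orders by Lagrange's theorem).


Lagrange's theorem: |H| divides |G|
|G| = 147
Divisors of 147: 1, 3, 7, 21, 49, 147

Possible subgroup orders: {1, 3, 7, 21, 49, 147}


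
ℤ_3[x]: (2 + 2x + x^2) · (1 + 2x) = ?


Expand and collect like terms; reduce coefficients mod 3:
x^0: 2·1 = 2 ≡ 2 (mod 3)
x^1: 2·2 + 2·1 = 6 ≡ 0 (mod 3)
x^2: 2·2 + 1·1 = 5 ≡ 2 (mod 3)
x^3: 1·2 = 2 ≡ 2 (mod 3)
Result: 2 + 2x^2 + 2x^3

f · g = 2 + 2x^2 + 2x^3


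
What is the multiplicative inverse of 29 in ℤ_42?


Use the extended Euclidean algorithm to write 1 = 29·s + 42·t; then s mod 42 is the inverse.
Euclidean algorithm:
  29 = 0·42 + 29
  42 = 1·29 + 13
  29 = 2·13 + 3
  13 = 4·3 + 1
  3 = 3·1 + 0
gcd(29,42) = 1
Back-substitution gives: 29·(-13) + 42·(9) = 1
So 29⁻¹ ≡ -13 ≡ 29 (mod 42)
Check: 29 × 29 = 841 ≡ 1 (mod 42) ✓

29⁻¹ ≡ 29 (mod 42)


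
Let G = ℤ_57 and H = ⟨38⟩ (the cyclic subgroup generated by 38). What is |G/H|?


|⟨38⟩| = n / gcd(38, 57) = 57 / 19 = 3
H is normal (ℤ_57 is abelian).
|G/H| = |G| / |H| = 57 / 3 = 19

|G/H| = 19


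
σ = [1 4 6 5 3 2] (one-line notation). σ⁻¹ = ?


To find σ⁻¹, swap domain and range:
σ(1) = 1 → σ⁻¹(1) = 1
σ(2) = 4 → σ⁻¹(4) = 2
σ(3) = 6 → σ⁻¹(6) = 3
σ(4) = 5 → σ⁻¹(5) = 4
σ(5) = 3 → σ⁻¹(3) = 5
σ(6) = 2 → σ⁻¹(2) = 6

σ⁻¹ = [1 6 5 2 4 3]


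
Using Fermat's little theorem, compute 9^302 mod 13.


Fermat's little theorem: if p is prime and gcd(a,p)=1, then a^(p-1) ≡ 1 (mod p)
p = 13 is prime, gcd(9,13) = 1
Reduce exponent: 302 mod 12 = 2
So 9^302 ≡ 9^2 (mod 13)
9^2 mod 13 = 3

9^302 ≡ 3 (mod 13)


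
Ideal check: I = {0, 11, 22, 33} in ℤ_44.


Check ideal conditions for I = {0, 11, 22, 33} in ℤ_44:
(1) I is an additive subgroup? Yes
(2) For r ∈ ℤ_44 and a ∈ I: r·a ∈ I? Yes

Yes, I is an ideal of ℤ_44


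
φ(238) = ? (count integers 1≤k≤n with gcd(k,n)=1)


Factor n: 238 = 2 × 7 × 17
φ(n) = n · ∏(1 - 1/p) over distinct primes p | n
φ(238) = 238 · (1 - 1/2) · (1 - 1/7) · (1 - 1/17) = 96

φ(238) = 96


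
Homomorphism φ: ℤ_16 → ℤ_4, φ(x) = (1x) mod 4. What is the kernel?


Kernel = preimage of identity
ker(φ) = {x ∈ ℤ_16 : 1x ≡ 0 (mod 4)}. Since 4 | 16, φ is well-defined. The kernel is the cyclic subgroup ⟨4⟩ of ℤ_16 (order 4), i.e. {0, 4, 8, 12}

ker(φ) = {0, 4, 8, 12}


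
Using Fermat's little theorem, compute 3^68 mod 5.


Fermat's little theorem: if p is prime and gcd(a,p)=1, then a^(p-1) ≡ 1 (mod p)
p = 5 is prime, gcd(3,5) = 1
Reduce exponent: 68 mod 4 = 0
So 3^68 ≡ 3^0 (mod 5)
3^0 = 1

3^68 ≡ 1 (mod 5)


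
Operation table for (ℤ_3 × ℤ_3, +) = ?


Elements: {(0,0), (0,1), (0,2), (1,0), (1,1), (1,2), (2,0), (2,1), (2,2)}
Operation: componentwise addition mod (3, 3)
Entry (a, b) = ((a₁+b₁) mod 3, (a₂+b₂) mod 3)

Cayley table:
      | (0,0) | (0,1) | (0,2) | (1,0) | (1,1) | (1,2) | (2,0) | (2,1) | (2,2)
(0,0) | (0,0) | (0,1) | (0,2) | (1,0) | (1,1) | (1,2) | (2,0) | (2,1) | (2,2)
(0,1) | (0,1) | (0,2) | (0,0) | (1,1) | (1,2) | (1,0) | (2,1) | (2,2) | (2,0)
(0,2) | (0,2) | (0,0) | (0,1) | (1,2) | (1,0) | (1,1) | (2,2) | (2,0) | (2,1)
(1,0) | (1,0) | (1,1) | (1,2) | (2,0) | (2,1) | (2,2) | (0,0) | (0,1) | (0,2)
(1,1) | (1,1) | (1,2) | (1,0) | (2,1) | (2,2) | (2,0) | (0,1) | (0,2) | (0,0)
(1,2) | (1,2) | (1,0) | (1,1) | (2,2) | (2,0) | (2,1) | (0,2) | (0,0) | (0,1)
(2,0) | (2,0) | (2,1) | (2,2) | (0,0) | (0,1) | (0,2) | (1,0) | (1,1) | (1,2)
(2,1) | (2,1) | (2,2) | (2,0) | (0,1) | (0,2) | (0,0) | (1,1) | (1,2) | (1,0)
(2,2) | (2,2) | (2,0) | (2,1) | (0,2) | (0,0) | (0,1) | (1,2) | (1,0) | (1,1)


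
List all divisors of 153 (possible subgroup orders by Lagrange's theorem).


Lagrange's theorem: |H| divides |G|
|G| = 153
Divisors of 153: 1, 3, 9, 17, 51, 153

Possible subgroup orders: {1, 3, 9, 17, 51, 153}


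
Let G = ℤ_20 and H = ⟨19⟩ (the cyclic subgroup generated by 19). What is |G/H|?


|⟨19⟩| = n / gcd(19, 20) = 20 / 1 = 20
H is normal (ℤ_20 is abelian).
|G/H| = |G| / |H| = 20 / 20 = 1

|G/H| = 1


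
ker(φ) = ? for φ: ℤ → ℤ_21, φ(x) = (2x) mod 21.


Kernel = preimage of identity
ker(φ) = {x ∈ ℤ : 2x ≡ 0 (mod 21)}. gcd(2,21) = 1, so 2x ≡ 0 (mod 21) ⟺ x ≡ 0 (mod 21/1 = 21). Hence ker(φ) = 21ℤ

ker(φ) = 21ℤ


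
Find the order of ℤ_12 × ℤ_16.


|A × B| = |A| · |B|
|ℤ_12 × ℤ_16| = 12 × 16 = 192

|ℤ_12 × ℤ_16| = 192


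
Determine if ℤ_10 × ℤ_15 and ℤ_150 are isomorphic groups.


Comparing ℤ_10 × ℤ_15 and ℤ_150:
gcd(10,15) = 5 ≠ 1. Max element order in ℤ_10×ℤ_15 is lcm(10,15) = 30 < 150, so it has no element of order 150

No, ℤ_10 × ℤ_15 ≇ ℤ_150


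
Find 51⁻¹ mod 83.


Use the extended Euclidean algorithm to write 1 = 51·s + 83·t; then s mod 83 is the inverse.
Euclidean algorithm:
  51 = 0·83 + 51
  83 = 1·51 + 32
  51 = 1·32 + 19
  32 = 1·19 + 13
  19 = 1·13 + 6
  13 = 2·6 + 1
  6 = 6·1 + 0
gcd(51,83) = 1
Back-substitution gives: 51·(-13) + 83·(8) = 1
So 51⁻¹ ≡ -13 ≡ 70 (mod 83)
Check: 51 × 70 = 3570 ≡ 1 (mod 83) ✓

51⁻¹ ≡ 70 (mod 83)


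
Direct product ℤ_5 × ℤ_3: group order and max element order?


|ℤ_5 × ℤ_3| = 5 × 3 = 15
Max element order = lcm(5,3) = 15
Cyclic? Yes (gcd=1)

|ℤ_5×ℤ_3| = 15, max element order = 15


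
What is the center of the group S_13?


Z(G) = {g ∈ G | gx = xg for all x ∈ G}
S_n is non-abelian for n ≥ 3; Z(S_13) is trivial

Z(S_13) = {e}


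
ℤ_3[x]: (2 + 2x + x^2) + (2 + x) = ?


Add coefficients mod 3:
x^0: 2 + 2 = 1 (mod 3)
x^1: 2 + 1 = 0 (mod 3)
x^2: 1 + 0 = 1 (mod 3)
Result: 1 + x^2

f + g = 1 + x^2


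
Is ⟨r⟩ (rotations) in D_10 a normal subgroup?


H = ⟨r⟩ (rotations) in D_10
The rotation subgroup ⟨r⟩ has index 2 in D_10, so it is normal

Yes, normal subgroup


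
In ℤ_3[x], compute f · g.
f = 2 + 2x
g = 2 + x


Expand and collect like terms; reduce coefficients mod 3:
x^0: 2·2 = 4 ≡ 1 (mod 3)
x^1: 2·1 + 2·2 = 6 ≡ 0 (mod 3)
x^2: 2·1 = 2 ≡ 2 (mod 3)
Result: 1 + 2x^2

f · g = 1 + 2x^2


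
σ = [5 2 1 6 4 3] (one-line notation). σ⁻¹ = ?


To find σ⁻¹, swap domain and range:
σ(1) = 5 → σ⁻¹(5) = 1
σ(2) = 2 → σ⁻¹(2) = 2
σ(3) = 1 → σ⁻¹(1) = 3
σ(4) = 6 → σ⁻¹(6) = 4
σ(5) = 4 → σ⁻¹(4) = 5
σ(6) = 3 → σ⁻¹(3) = 6

σ⁻¹ = [3 2 6 5 1 4]


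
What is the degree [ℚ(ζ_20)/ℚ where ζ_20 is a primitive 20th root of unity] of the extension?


[ℚ(ζ_n):ℚ] = deg Φ_n(x) = φ(n). Here φ(20) = 8

[ℚ(ζ_20)/ℚ where ζ_20 is a primitive 20th root of unity] = 8


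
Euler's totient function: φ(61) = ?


Factor n: 61 = 61
φ(n) = n · ∏(1 - 1/p) over distinct primes p | n
φ(61) = 61 · (1 - 1/61) = 60

φ(61) = 60


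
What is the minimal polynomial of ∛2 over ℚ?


∛2 satisfies x³ - 2 = 0, irreducible over ℚ (no rational root; 2 is not a perfect cube)

Minimal polynomial: x³ - 2


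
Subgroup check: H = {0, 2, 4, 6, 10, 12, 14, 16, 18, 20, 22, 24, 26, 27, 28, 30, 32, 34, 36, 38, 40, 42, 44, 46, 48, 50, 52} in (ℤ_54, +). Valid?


Subgroup test for H = {0, 2, 4, 6, 10, 12, 14, 16, 18, 20, 22, 24, 26, 27, 28, 30, 32, 34, 36, 38, 40, 42, 44, 46, 48, 50, 52} in (ℤ_54, +):
(1) 0 ∈ H? Yes
(2) Closure: for all a,b ∈ H, (a+b) mod 54 ∈ H? No  [counterexample: 2 + 6 = 8 ∉ H]
(3) Inverses: for all a ∈ H, -a mod 54 ∈ H? No

No, H is not a subgroup of ℤ_54


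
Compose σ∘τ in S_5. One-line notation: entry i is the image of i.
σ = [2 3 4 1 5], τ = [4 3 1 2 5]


σ∘τ: apply τ first, then σ
1 →τ 4 →σ 1
2 →τ 3 →σ 4
3 →τ 1 →σ 2
4 →τ 2 →σ 3
5 →τ 5 →σ 5

σ∘τ = [1 4 2 3 5]


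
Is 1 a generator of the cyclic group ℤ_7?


g generates ℤ_n iff gcd(g, n) = 1
gcd(1, 7) = 1
Since gcd = 1, 1 is a generator.

Yes, 1 generates ℤ_7


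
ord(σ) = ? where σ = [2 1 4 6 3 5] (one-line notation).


Cycle decomposition: (1 2) (3 4 6 5)
Cycle lengths: 2, 4
Order = lcm(2, 4) = 4

ord(σ) = 4


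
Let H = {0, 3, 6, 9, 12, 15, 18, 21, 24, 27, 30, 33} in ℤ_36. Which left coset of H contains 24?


24 + H = {24 + h (mod 36) : h ∈ H}
24+0=24, 24+3=27, 24+6=30, 24+9=33, 24+12=0, 24+15=3, 24+18=6, 24+21=9, 24+24=12, 24+27=15, 24+30=18, 24+33=21
24 + H = {0, 3, 6, 9, 12, 15, 18, 21, 24, 27, 30, 33} = 0 + H

24 + H = {0, 3, 6, 9, 12, 15, 18, 21, 24, 27, 30, 33}


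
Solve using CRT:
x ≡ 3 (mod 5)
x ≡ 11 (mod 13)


m₁ = 5, m₂ = 13, gcd = 1, so CRT applies. M = m₁·m₂ = 65
Let M₁ = M/m₁ = 13, M₂ = M/m₂ = 5
Find y₁ ≡ M₁⁻¹ (mod m₁): 13⁻¹ ≡ 2 (mod 5)
Find y₂ ≡ M₂⁻¹ (mod m₂): 5⁻¹ ≡ 8 (mod 13)
x = a₁·M₁·y₁ + a₂·M₂·y₂ = 3·13·2 + 11·5·8 = 518
Reduce mod 65: x ≡ 63
Check: 63 mod 5 = 3 ✓, 63 mod 13 = 11 ✓

x ≡ 63 (mod 65)


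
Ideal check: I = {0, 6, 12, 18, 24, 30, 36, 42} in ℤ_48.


Check ideal conditions for I = {0, 6, 12, 18, 24, 30, 36, 42} in ℤ_48:
(1) I is an additive subgroup? Yes
(2) For r ∈ ℤ_48 and a ∈ I: r·a ∈ I? Yes

Yes, I is an ideal of ℤ_48


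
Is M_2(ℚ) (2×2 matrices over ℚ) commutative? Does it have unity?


Matrix multiplication is non-commutative for n ≥ 2; the identity matrix I is the unity; singular matrices give zero divisors, so not an integral domain
Commutative: No
Integral domain: No
Has unity: Yes

M_2(ℚ) (2×2 matrices over ℚ): Commutative=No, Unity=Yes


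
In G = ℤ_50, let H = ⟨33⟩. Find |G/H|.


|⟨33⟩| = n / gcd(33, 50) = 50 / 1 = 50
H is normal (ℤ_50 is abelian).
|G/H| = |G| / |H| = 50 / 50 = 1

|G/H| = 1


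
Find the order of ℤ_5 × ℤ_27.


|A × B| = |A| · |B|
|ℤ_5 × ℤ_27| = 5 × 27 = 135

|ℤ_5 × ℤ_27| = 135


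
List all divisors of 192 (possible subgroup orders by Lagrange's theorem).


Lagrange's theorem: |H| divides |G|
|G| = 192
Divisors of 192: 1, 2, 3, 4, 6, 8, 12, 16, 24, 32, 48, 64, 96, 192

Possible subgroup orders: {1, 2, 3, 4, 6, 8, 12, 16, 24, 32, 48, 64, 96, 192}


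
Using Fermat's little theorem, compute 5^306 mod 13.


Fermat's little theorem: if p is prime and gcd(a,p)=1, then a^(p-1) ≡ 1 (mod p)
p = 13 is prime, gcd(5,13) = 1
Reduce exponent: 306 mod 12 = 6
So 5^306 ≡ 5^6 (mod 13)
5^6 mod 13 = 12

5^306 ≡ 12 (mod 13)


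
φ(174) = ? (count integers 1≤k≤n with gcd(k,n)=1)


Factor n: 174 = 2 × 3 × 29
φ(n) = n · ∏(1 - 1/p) over distinct primes p | n
φ(174) = 174 · (1 - 1/2) · (1 - 1/3) · (1 - 1/29) = 56

φ(174) = 56


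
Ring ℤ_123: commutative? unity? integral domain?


ℤ_123 is a commutative ring with unity 1; 123 = 3×41 is composite, so 3·41 ≡ 0 gives zero divisors (not an integral domain)
Commutative: Yes
Integral domain: No
Has unity: Yes

ℤ_123: Commutative=Yes, Unity=Yes


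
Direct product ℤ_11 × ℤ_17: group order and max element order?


|ℤ_11 × ℤ_17| = 11 × 17 = 187
Max element order = lcm(11,17) = 187
Cyclic? Yes (gcd=1)

|ℤ_11×ℤ_17| = 187, max element order = 187


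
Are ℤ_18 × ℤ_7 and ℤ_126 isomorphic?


Comparing ℤ_18 × ℤ_7 and ℤ_126:
gcd(18,7) = 1, so ℤ_18 × ℤ_7 ≅ ℤ_126 (CRT)

Yes, ℤ_18 × ℤ_7 ≅ ℤ_126


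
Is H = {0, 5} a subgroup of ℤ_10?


Subgroup test for H = {0, 5} in (ℤ_10, +):
(1) 0 ∈ H? Yes
(2) Closure: for all a,b ∈ H, (a+b) mod 10 ∈ H? Yes
(3) Inverses: for all a ∈ H, -a mod 10 ∈ H? Yes

Yes, H is a subgroup of ℤ_10


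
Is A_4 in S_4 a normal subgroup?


H = A_4 in S_4
A_4 has index 2 in S_4, and every subgroup of index 2 is normal

Yes, normal subgroup


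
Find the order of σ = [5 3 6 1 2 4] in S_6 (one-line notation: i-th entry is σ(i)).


Cycle decomposition: (1 5 2 3 6 4)
Cycle lengths: 6
Order = lcm(6) = 6

ord(σ) = 6


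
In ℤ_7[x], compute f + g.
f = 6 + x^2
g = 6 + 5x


Add coefficients mod 7:
x^0: 6 + 6 = 5 (mod 7)
x^1: 0 + 5 = 5 (mod 7)
x^2: 1 + 0 = 1 (mod 7)
Result: 5 + 5x + x^2

f + g = 5 + 5x + x^2


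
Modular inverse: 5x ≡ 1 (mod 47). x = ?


Use the extended Euclidean algorithm to write 1 = 5·s + 47·t; then s mod 47 is the inverse.
Euclidean algorithm:
  5 = 0·47 + 5
  47 = 9·5 + 2
  5 = 2·2 + 1
  2 = 2·1 + 0
gcd(5,47) = 1
Back-substitution gives: 5·(19) + 47·(-2) = 1
So 5⁻¹ ≡ 19 ≡ 19 (mod 47)
Check: 5 × 19 = 95 ≡ 1 (mod 47) ✓

5⁻¹ ≡ 19 (mod 47)


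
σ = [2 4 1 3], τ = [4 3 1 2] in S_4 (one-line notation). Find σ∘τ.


σ∘τ: apply τ first, then σ
1 →τ 4 →σ 3
2 →τ 3 →σ 1
3 →τ 1 →σ 2
4 →τ 2 →σ 4

σ∘τ = [3 1 2 4]


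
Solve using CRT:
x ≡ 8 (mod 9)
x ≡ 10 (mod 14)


m₁ = 9, m₂ = 14, gcd = 1, so CRT applies. M = m₁·m₂ = 126
Let M₁ = M/m₁ = 14, M₂ = M/m₂ = 9
Find y₁ ≡ M₁⁻¹ (mod m₁): 14⁻¹ ≡ 2 (mod 9)
Find y₂ ≡ M₂⁻¹ (mod m₂): 9⁻¹ ≡ 11 (mod 14)
x = a₁·M₁·y₁ + a₂·M₂·y₂ = 8·14·2 + 10·9·11 = 1214
Reduce mod 126: x ≡ 80
Check: 80 mod 9 = 8 ✓, 80 mod 14 = 10 ✓

x ≡ 80 (mod 126)


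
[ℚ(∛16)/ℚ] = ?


∛16 has minimal polynomial x³ - 16 (irreducible over ℚ since 16 is not a perfect cube)

[ℚ(∛16)/ℚ] = 3


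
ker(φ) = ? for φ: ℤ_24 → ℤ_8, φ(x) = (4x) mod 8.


Kernel = preimage of identity
ker(φ) = {x ∈ ℤ_24 : 4x ≡ 0 (mod 8)}. Since 8 | 24, φ is well-defined. The kernel is the cyclic subgroup ⟨2⟩ of ℤ_24 (order 12), i.e. {0, 2, 4, 6, 8, 10, 12, 14, 16, 18, 20, 22}

ker(φ) = {0, 2, 4, 6, 8, 10, 12, 14, 16, 18, 20, 22}


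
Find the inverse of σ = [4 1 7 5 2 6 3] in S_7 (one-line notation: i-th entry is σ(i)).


To find σ⁻¹, swap domain and range:
σ(1) = 4 → σ⁻¹(4) = 1
σ(2) = 1 → σ⁻¹(1) = 2
σ(3) = 7 → σ⁻¹(7) = 3
σ(4) = 5 → σ⁻¹(5) = 4
σ(5) = 2 → σ⁻¹(2) = 5
σ(6) = 6 → σ⁻¹(6) = 6
σ(7) = 3 → σ⁻¹(3) = 7

σ⁻¹ = [2 5 7 1 4 6 3]


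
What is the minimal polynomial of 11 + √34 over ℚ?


Let α = 11 + √34. Then α - 11 = √34, so (α - 11)² = 34, giving α² - 22α + 87 = 0. Degree 2 and α ∉ ℚ, so this is the minimal polynomial.

Minimal polynomial: x² - 22x + 87


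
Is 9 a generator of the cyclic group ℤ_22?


g generates ℤ_n iff gcd(g, n) = 1
gcd(9, 22) = 1
Since gcd = 1, 9 is a generator.

Yes, 9 generates ℤ_22


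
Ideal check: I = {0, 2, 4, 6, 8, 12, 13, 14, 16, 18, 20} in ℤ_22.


Check ideal conditions for I = {0, 2, 4, 6, 8, 12, 13, 14, 16, 18, 20} in ℤ_22:
(1) I is an additive subgroup? No
(2) For r ∈ ℤ_22 and a ∈ I: r·a ∈ I? No  [counterexample: r=2, a=16, r·a mod 22 = 10 ∉ I]

No, I is not an ideal of ℤ_22


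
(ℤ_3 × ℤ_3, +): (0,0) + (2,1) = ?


Operation: componentwise addition mod (3, 3)
(0,0) + (2,1) = ((a₁+b₁) mod 3, (a₂+b₂) mod 3) with a = (0,0), b = (2,1)

(0,0) + (2,1) = (2,1)


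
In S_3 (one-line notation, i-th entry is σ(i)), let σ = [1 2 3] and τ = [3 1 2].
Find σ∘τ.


σ∘τ: apply τ first, then σ
1 →τ 3 →σ 3
2 →τ 1 →σ 1
3 →τ 2 →σ 2

σ∘τ = [3 1 2]


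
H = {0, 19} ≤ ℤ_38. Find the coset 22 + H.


22 + H = {22 + h (mod 38) : h ∈ H}
22+0=22, 22+19=3
22 + H = {3, 22} = 3 + H

22 + H = {3, 22}


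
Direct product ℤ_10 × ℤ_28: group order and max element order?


|ℤ_10 × ℤ_28| = 10 × 28 = 280
Max element order = lcm(10,28) = 140
Cyclic? No (gcd=2)

|ℤ_10×ℤ_28| = 280, max element order = 140


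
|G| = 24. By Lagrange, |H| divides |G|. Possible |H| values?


Lagrange's theorem: |H| divides |G|
|G| = 24
Divisors of 24: 1, 2, 3, 4, 6, 8, 12, 24

Possible subgroup orders: {1, 2, 3, 4, 6, 8, 12, 24}


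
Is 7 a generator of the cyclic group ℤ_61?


g generates ℤ_n iff gcd(g, n) = 1
gcd(7, 61) = 1
Since gcd = 1, 7 is a generator.

Yes, 7 generates ℤ_61


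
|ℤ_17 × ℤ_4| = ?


|A × B| = |A| · |B|
|ℤ_17 × ℤ_4| = 17 × 4 = 68

|ℤ_17 × ℤ_4| = 68


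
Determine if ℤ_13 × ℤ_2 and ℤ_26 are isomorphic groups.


Comparing ℤ_13 × ℤ_2 and ℤ_26:
gcd(13,2) = 1, so ℤ_13 × ℤ_2 ≅ ℤ_26 (CRT)

Yes, ℤ_13 × ℤ_2 ≅ ℤ_26


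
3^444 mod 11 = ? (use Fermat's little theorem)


Fermat's little theorem: if p is prime and gcd(a,p)=1, then a^(p-1) ≡ 1 (mod p)
p = 11 is prime, gcd(3,11) = 1
Reduce exponent: 444 mod 10 = 4
So 3^444 ≡ 3^4 (mod 11)
3^4 mod 11 = 4

3^444 ≡ 4 (mod 11)


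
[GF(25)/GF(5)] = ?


GF(25) = GF(5^2), so the extension degree is 2

[GF(25)/GF(5)] = 2


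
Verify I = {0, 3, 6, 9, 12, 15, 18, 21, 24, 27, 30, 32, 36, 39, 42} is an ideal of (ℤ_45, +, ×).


Check ideal conditions for I = {0, 3, 6, 9, 12, 15, 18, 21, 24, 27, 30, 32, 36, 39, 42} in ℤ_45:
(1) I is an additive subgroup? No
(2) For r ∈ ℤ_45 and a ∈ I: r·a ∈ I? No  [counterexample: r=2, a=32, r·a mod 45 = 19 ∉ I]

No, I is not an ideal of ℤ_45


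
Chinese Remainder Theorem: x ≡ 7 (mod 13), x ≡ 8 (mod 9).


m₁ = 13, m₂ = 9, gcd = 1, so CRT applies. M = m₁·m₂ = 117
Let M₁ = M/m₁ = 9, M₂ = M/m₂ = 13
Find y₁ ≡ M₁⁻¹ (mod m₁): 9⁻¹ ≡ 3 (mod 13)
Find y₂ ≡ M₂⁻¹ (mod m₂): 13⁻¹ ≡ 7 (mod 9)
x = a₁·M₁·y₁ + a₂·M₂·y₂ = 7·9·3 + 8·13·7 = 917
Reduce mod 117: x ≡ 98
Check: 98 mod 13 = 7 ✓, 98 mod 9 = 8 ✓

x ≡ 98 (mod 117)


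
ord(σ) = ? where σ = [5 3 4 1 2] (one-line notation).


Cycle decomposition: (1 5 2 3 4)
Cycle lengths: 5
Order = lcm(5) = 5

ord(σ) = 5


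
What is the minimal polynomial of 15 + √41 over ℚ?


Let α = 15 + √41. Then α - 15 = √41, so (α - 15)² = 41, giving α² - 30α + 184 = 0. Degree 2 and α ∉ ℚ, so this is the minimal polynomial.

Minimal polynomial: x² - 30x + 184


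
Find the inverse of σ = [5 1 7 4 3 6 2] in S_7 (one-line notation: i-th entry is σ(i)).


To find σ⁻¹, swap domain and range:
σ(1) = 5 → σ⁻¹(5) = 1
σ(2) = 1 → σ⁻¹(1) = 2
σ(3) = 7 → σ⁻¹(7) = 3
σ(4) = 4 → σ⁻¹(4) = 4
σ(5) = 3 → σ⁻¹(3) = 5
σ(6) = 6 → σ⁻¹(6) = 6
σ(7) = 2 → σ⁻¹(2) = 7

σ⁻¹ = [2 7 5 4 1 6 3]


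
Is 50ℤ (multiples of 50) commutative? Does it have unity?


50ℤ is a commutative ring under +,× but has no multiplicative identity (1 ∉ 50ℤ); it has no zero divisors, but without unity it is not an integral domain
Commutative: Yes
Integral domain: No
Has unity: No

50ℤ (multiples of 50): Commutative=Yes, Unity=No


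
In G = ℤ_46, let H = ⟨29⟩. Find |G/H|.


|⟨29⟩| = n / gcd(29, 46) = 46 / 1 = 46
H is normal (ℤ_46 is abelian).
|G/H| = |G| / |H| = 46 / 46 = 1

|G/H| = 1


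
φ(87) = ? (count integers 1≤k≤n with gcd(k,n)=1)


Factor n: 87 = 3 × 29
φ(n) = n · ∏(1 - 1/p) over distinct primes p | n
φ(87) = 87 · (1 - 1/3) · (1 - 1/29) = 56

φ(87) = 56


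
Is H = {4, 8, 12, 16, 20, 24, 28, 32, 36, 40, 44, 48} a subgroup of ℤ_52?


Subgroup test for H = {4, 8, 12, 16, 20, 24, 28, 32, 36, 40, 44, 48} in (ℤ_52, +):
(1) 0 ∈ H? No
(2) Closure: for all a,b ∈ H, (a+b) mod 52 ∈ H? No  [counterexample: 4 + 48 = 0 ∉ H]
(3) Inverses: for all a ∈ H, -a mod 52 ∈ H? Yes

No, H is not a subgroup of ℤ_52


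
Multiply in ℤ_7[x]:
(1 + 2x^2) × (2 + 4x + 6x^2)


Expand and collect like terms; reduce coefficients mod 7:
x^0: 1·2 = 2 ≡ 2 (mod 7)
x^1: 1·4 + 0·2 = 4 ≡ 4 (mod 7)
x^2: 1·6 + 0·4 + 2·2 = 10 ≡ 3 (mod 7)
x^3: 0·6 + 2·4 = 8 ≡ 1 (mod 7)
x^4: 2·6 = 12 ≡ 5 (mod 7)
Result: 2 + 4x + 3x^2 + x^3 + 5x^4

f · g = 2 + 4x + 3x^2 + x^3 + 5x^4


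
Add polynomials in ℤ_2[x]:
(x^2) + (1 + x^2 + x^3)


Add coefficients mod 2:
x^0: 0 + 1 = 1 (mod 2)
x^1: 0 + 0 = 0 (mod 2)
x^2: 1 + 1 = 0 (mod 2)
x^3: 0 + 1 = 1 (mod 2)
Result: 1 + x^3

f + g = 1 + x^3


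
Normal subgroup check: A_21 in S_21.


H = A_21 in S_21
A_21 has index 2 in S_21, and every subgroup of index 2 is normal

Yes, normal subgroup


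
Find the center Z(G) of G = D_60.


Z(G) = {g ∈ G | gx = xg for all x ∈ G}
For even n, Z(D_n) = {e, r^(n/2)}: the 180° rotation r^30 commutes with every reflection and rotation

Z(D_60) = {e, r^30}


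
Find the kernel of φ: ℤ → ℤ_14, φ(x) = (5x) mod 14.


Kernel = preimage of identity
ker(φ) = {x ∈ ℤ : 5x ≡ 0 (mod 14)}. gcd(5,14) = 1, so 5x ≡ 0 (mod 14) ⟺ x ≡ 0 (mod 14/1 = 14). Hence ker(φ) = 14ℤ

ker(φ) = 14ℤ


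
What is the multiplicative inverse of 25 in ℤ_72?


Use the extended Euclidean algorithm to write 1 = 25·s + 72·t; then s mod 72 is the inverse.
Euclidean algorithm:
  25 = 0·72 + 25
  72 = 2·25 + 22
  25 = 1·22 + 3
  22 = 7·3 + 1
  3 = 3·1 + 0
gcd(25,72) = 1
Back-substitution gives: 25·(-23) + 72·(8) = 1
So 25⁻¹ ≡ -23 ≡ 49 (mod 72)
Check: 25 × 49 = 1225 ≡ 1 (mod 72) ✓

25⁻¹ ≡ 49 (mod 72)


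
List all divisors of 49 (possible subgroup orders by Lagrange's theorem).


Lagrange's theorem: |H| divides |G|
|G| = 49
Divisors of 49: 1, 7, 49

Possible subgroup orders: {1, 7, 49}


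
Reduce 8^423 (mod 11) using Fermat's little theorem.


Fermat's little theorem: if p is prime and gcd(a,p)=1, then a^(p-1) ≡ 1 (mod p)
p = 11 is prime, gcd(8,11) = 1
Reduce exponent: 423 mod 10 = 3
So 8^423 ≡ 8^3 (mod 11)
8^3 mod 11 = 6

8^423 ≡ 6 (mod 11)


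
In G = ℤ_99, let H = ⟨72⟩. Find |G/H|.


|⟨72⟩| = n / gcd(72, 99) = 99 / 9 = 11
H is normal (ℤ_99 is abelian).
|G/H| = |G| / |H| = 99 / 11 = 9

|G/H| = 9


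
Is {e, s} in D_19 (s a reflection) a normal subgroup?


H = {e, s} in D_19 (s a reflection)
r·s·r⁻¹ = sr⁻² ≠ s for n ≥ 3, so {e, s} is not closed under conjugation

No, not a normal subgroup


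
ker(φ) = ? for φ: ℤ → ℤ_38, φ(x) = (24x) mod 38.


Kernel = preimage of identity
ker(φ) = {x ∈ ℤ : 24x ≡ 0 (mod 38)}. gcd(24,38) = 2, so 24x ≡ 0 (mod 38) ⟺ x ≡ 0 (mod 38/2 = 19). Hence ker(φ) = 19ℤ

ker(φ) = 19ℤ


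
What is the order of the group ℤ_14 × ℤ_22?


|A × B| = |A| · |B|
|ℤ_14 × ℤ_22| = 14 × 22 = 308

|ℤ_14 × ℤ_22| = 308


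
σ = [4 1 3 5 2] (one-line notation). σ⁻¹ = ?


To find σ⁻¹, swap domain and range:
σ(1) = 4 → σ⁻¹(4) = 1
σ(2) = 1 → σ⁻¹(1) = 2
σ(3) = 3 → σ⁻¹(3) = 3
σ(4) = 5 → σ⁻¹(5) = 4
σ(5) = 2 → σ⁻¹(2) = 5

σ⁻¹ = [2 5 3 1 4]


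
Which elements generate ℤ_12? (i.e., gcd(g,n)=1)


g generates ℤ_n iff gcd(g,n) = 1
Checking each g ∈ {1,...,11}:
gcd(1,12) = 1
gcd(2,12) = 2
gcd(3,12) = 3
gcd(4,12) = 4
gcd(5,12) = 1
gcd(6,12) = 6
gcd(7,12) = 1
gcd(8,12) = 4
gcd(9,12) = 3
gcd(10,12) = 2
gcd(11,12) = 1
Generators: {1, 5, 7, 11}
Number of generators = φ(12) = 4

Generators of ℤ_12 = {1, 5, 7, 11}


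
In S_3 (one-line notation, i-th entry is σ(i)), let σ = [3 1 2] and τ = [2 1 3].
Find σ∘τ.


σ∘τ: apply τ first, then σ
1 →τ 2 →σ 1
2 →τ 1 →σ 3
3 →τ 3 →σ 2

σ∘τ = [1 3 2]


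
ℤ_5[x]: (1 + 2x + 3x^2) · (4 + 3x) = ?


Expand and collect like terms; reduce coefficients mod 5:
x^0: 1·4 = 4 ≡ 4 (mod 5)
x^1: 1·3 + 2·4 = 11 ≡ 1 (mod 5)
x^2: 2·3 + 3·4 = 18 ≡ 3 (mod 5)
x^3: 3·3 = 9 ≡ 4 (mod 5)
Result: 4 + x + 3x^2 + 4x^3

f · g = 4 + x + 3x^2 + 4x^3


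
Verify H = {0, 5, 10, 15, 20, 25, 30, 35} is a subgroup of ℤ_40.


Subgroup test for H = {0, 5, 10, 15, 20, 25, 30, 35} in (ℤ_40, +):
(1) 0 ∈ H? Yes
(2) Closure: for all a,b ∈ H, (a+b) mod 40 ∈ H? Yes
(3) Inverses: for all a ∈ H, -a mod 40 ∈ H? Yes

Yes, H is a subgroup of ℤ_40


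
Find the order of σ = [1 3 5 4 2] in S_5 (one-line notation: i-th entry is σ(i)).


Cycle decomposition: (2 3 5)
Cycle lengths: 3
Order = lcm(3) = 3

ord(σ) = 3


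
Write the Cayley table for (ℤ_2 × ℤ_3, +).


Elements: {(0,0), (0,1), (0,2), (1,0), (1,1), (1,2)}
Operation: componentwise addition mod (2, 3)
Entry (a, b) = ((a₁+b₁) mod 2, (a₂+b₂) mod 3)

Cayley table:
      | (0,0) | (0,1) | (0,2) | (1,0) | (1,1) | (1,2)
(0,0) | (0,0) | (0,1) | (0,2) | (1,0) | (1,1) | (1,2)
(0,1) | (0,1) | (0,2) | (0,0) | (1,1) | (1,2) | (1,0)
(0,2) | (0,2) | (0,0) | (0,1) | (1,2) | (1,0) | (1,1)
(1,0) | (1,0) | (1,1) | (1,2) | (0,0) | (0,1) | (0,2)
(1,1) | (1,1) | (1,2) | (1,0) | (0,1) | (0,2) | (0,0)
(1,2) | (1,2) | (1,0) | (1,1) | (0,2) | (0,0) | (0,1)


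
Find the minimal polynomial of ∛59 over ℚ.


∛59 satisfies x³ - 59 = 0, irreducible over ℚ (no rational root; 59 is not a perfect cube)

Minimal polynomial: x³ - 59


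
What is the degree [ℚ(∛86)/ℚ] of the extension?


∛86 has minimal polynomial x³ - 86 (irreducible over ℚ since 86 is not a perfect cube)

[ℚ(∛86)/ℚ] = 3


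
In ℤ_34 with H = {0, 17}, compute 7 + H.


7 + H = {7 + h (mod 34) : h ∈ H}
7+0=7, 7+17=24

7 + H = {7, 24}


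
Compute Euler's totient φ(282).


Factor n: 282 = 2 × 3 × 47
φ(n) = n · ∏(1 - 1/p) over distinct primes p | n
φ(282) = 282 · (1 - 1/2) · (1 - 1/3) · (1 - 1/47) = 92

φ(282) = 92


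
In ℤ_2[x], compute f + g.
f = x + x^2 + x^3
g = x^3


Add coefficients mod 2:
x^0: 0 + 0 = 0 (mod 2)
x^1: 1 + 0 = 1 (mod 2)
x^2: 1 + 0 = 1 (mod 2)
x^3: 1 + 1 = 0 (mod 2)
Result: x + x^2

f + g = x + x^2


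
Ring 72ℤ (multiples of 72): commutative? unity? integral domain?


72ℤ is a commutative ring under +,× but has no multiplicative identity (1 ∉ 72ℤ); it has no zero divisors, but without unity it is not an integral domain
Commutative: Yes
Integral domain: No
Has unity: No

72ℤ (multiples of 72): Commutative=Yes, Unity=No


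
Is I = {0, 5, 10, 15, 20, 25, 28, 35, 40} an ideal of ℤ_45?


Check ideal conditions for I = {0, 5, 10, 15, 20, 25, 28, 35, 40} in ℤ_45:
(1) I is an additive subgroup? No
(2) For r ∈ ℤ_45 and a ∈ I: r·a ∈ I? No  [counterexample: r=2, a=15, r·a mod 45 = 30 ∉ I]

No, I is not an ideal of ℤ_45


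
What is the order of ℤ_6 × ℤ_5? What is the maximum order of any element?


|ℤ_6 × ℤ_5| = 6 × 5 = 30
Max element order = lcm(6,5) = 30
Cyclic? Yes (gcd=1)

|ℤ_6×ℤ_5| = 30, max element order = 30


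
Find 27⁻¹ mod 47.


Use the extended Euclidean algorithm to write 1 = 27·s + 47·t; then s mod 47 is the inverse.
Euclidean algorithm:
  27 = 0·47 + 27
  47 = 1·27 + 20
  27 = 1·20 + 7
  20 = 2·7 + 6
  7 = 1·6 + 1
  6 = 6·1 + 0
gcd(27,47) = 1
Back-substitution gives: 27·(7) + 47·(-4) = 1
So 27⁻¹ ≡ 7 ≡ 7 (mod 47)
Check: 27 × 7 = 189 ≡ 1 (mod 47) ✓

27⁻¹ ≡ 7 (mod 47)


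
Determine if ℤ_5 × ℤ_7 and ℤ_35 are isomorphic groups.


Comparing ℤ_5 × ℤ_7 and ℤ_35:
gcd(5,7) = 1, so ℤ_5 × ℤ_7 ≅ ℤ_35 (CRT)

Yes, ℤ_5 × ℤ_7 ≅ ℤ_35


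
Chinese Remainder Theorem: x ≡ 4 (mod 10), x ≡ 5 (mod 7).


m₁ = 10, m₂ = 7, gcd = 1, so CRT applies. M = m₁·m₂ = 70
Let M₁ = M/m₁ = 7, M₂ = M/m₂ = 10
Find y₁ ≡ M₁⁻¹ (mod m₁): 7⁻¹ ≡ 3 (mod 10)
Find y₂ ≡ M₂⁻¹ (mod m₂): 10⁻¹ ≡ 5 (mod 7)
x = a₁·M₁·y₁ + a₂·M₂·y₂ = 4·7·3 + 5·10·5 = 334
Reduce mod 70: x ≡ 54
Check: 54 mod 10 = 4 ✓, 54 mod 7 = 5 ✓

x ≡ 54 (mod 70)


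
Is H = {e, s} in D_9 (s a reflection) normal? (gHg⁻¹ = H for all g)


H = {e, s} in D_9 (s a reflection)
r·s·r⁻¹ = sr⁻² ≠ s for n ≥ 3, so {e, s} is not closed under conjugation

No, not a normal subgroup


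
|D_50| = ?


|D_n| = 2n (n rotations and n reflections)
|D_50| = 2×50 = 100

|D_50| = 100


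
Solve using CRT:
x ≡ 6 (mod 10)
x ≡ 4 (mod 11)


m₁ = 10, m₂ = 11, gcd = 1, so CRT applies. M = m₁·m₂ = 110
Let M₁ = M/m₁ = 11, M₂ = M/m₂ = 10
Find y₁ ≡ M₁⁻¹ (mod m₁): 11⁻¹ ≡ 1 (mod 10)
Find y₂ ≡ M₂⁻¹ (mod m₂): 10⁻¹ ≡ 10 (mod 11)
x = a₁·M₁·y₁ + a₂·M₂·y₂ = 6·11·1 + 4·10·10 = 466
Reduce mod 110: x ≡ 26
Check: 26 mod 10 = 6 ✓, 26 mod 11 = 4 ✓

x ≡ 26 (mod 110)


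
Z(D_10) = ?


Z(G) = {g ∈ G | gx = xg for all x ∈ G}
For even n, Z(D_n) = {e, r^(n/2)}: the 180° rotation r^5 commutes with every reflection and rotation

Z(D_10) = {e, r^5}


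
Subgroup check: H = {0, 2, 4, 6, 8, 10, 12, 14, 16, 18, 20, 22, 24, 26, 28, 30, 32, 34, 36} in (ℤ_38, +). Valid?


Subgroup test for H = {0, 2, 4, 6, 8, 10, 12, 14, 16, 18, 20, 22, 24, 26, 28, 30, 32, 34, 36} in (ℤ_38, +):
(1) 0 ∈ H? Yes
(2) Closure: for all a,b ∈ H, (a+b) mod 38 ∈ H? Yes
(3) Inverses: for all a ∈ H, -a mod 38 ∈ H? Yes

Yes, H is a subgroup of ℤ_38


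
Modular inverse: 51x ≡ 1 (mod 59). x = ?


Use the extended Euclidean algorithm to write 1 = 51·s + 59·t; then s mod 59 is the inverse.
Euclidean algorithm:
  51 = 0·59 + 51
  59 = 1·51 + 8
  51 = 6·8 + 3
  8 = 2·3 + 2
  3 = 1·2 + 1
  2 = 2·1 + 0
gcd(51,59) = 1
Back-substitution gives: 51·(22) + 59·(-19) = 1
So 51⁻¹ ≡ 22 ≡ 22 (mod 59)
Check: 51 × 22 = 1122 ≡ 1 (mod 59) ✓

51⁻¹ ≡ 22 (mod 59)


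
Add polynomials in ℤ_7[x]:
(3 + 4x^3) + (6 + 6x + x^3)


Add coefficients mod 7:
x^0: 3 + 6 = 2 (mod 7)
x^1: 0 + 6 = 6 (mod 7)
x^2: 0 + 0 = 0 (mod 7)
x^3: 4 + 1 = 5 (mod 7)
Result: 2 + 6x + 5x^3

f + g = 2 + 6x + 5x^3


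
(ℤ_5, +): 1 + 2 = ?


Operation: addition mod 5
1 + 2 = (a + b) mod 5 with a = 1, b = 2

1 + 2 = 3


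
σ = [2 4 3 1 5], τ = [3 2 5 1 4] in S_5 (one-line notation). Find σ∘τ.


σ∘τ: apply τ first, then σ
1 →τ 3 →σ 3
2 →τ 2 →σ 4
3 →τ 5 →σ 5
4 →τ 1 →σ 2
5 →τ 4 →σ 1

σ∘τ = [3 4 5 2 1]


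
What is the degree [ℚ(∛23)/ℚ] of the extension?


∛23 has minimal polynomial x³ - 23 (irreducible over ℚ since 23 is not a perfect cube)

[ℚ(∛23)/ℚ] = 3


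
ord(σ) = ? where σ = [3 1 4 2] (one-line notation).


Cycle decomposition: (1 3 4 2)
Cycle lengths: 4
Order = lcm(4) = 4

ord(σ) = 4


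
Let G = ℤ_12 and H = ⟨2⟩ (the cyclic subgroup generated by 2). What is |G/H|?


|⟨2⟩| = n / gcd(2, 12) = 12 / 2 = 6
H is normal (ℤ_12 is abelian).
|G/H| = |G| / |H| = 12 / 6 = 2

|G/H| = 2


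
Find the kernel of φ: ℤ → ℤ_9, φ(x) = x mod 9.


Kernel = preimage of identity
ker(φ) = {x ∈ ℤ : x ≡ 0 (mod 9)} = 9ℤ = {0, ±9, ±18, ...}

ker(φ) = 9ℤ


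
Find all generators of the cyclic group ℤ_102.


g generates ℤ_n iff gcd(g,n) = 1
Prime factors of 102: 2, 3, 17
Generators are g ∈ {1,...,101} not divisible by any of these primes.
Generators: {1, 5, 7, 11, 13, 19, 23, 25, 29, 31, 35, 37, 41, 43, 47, 49, 53, 55, 59, 61, 65, 67, 71, 73, 77, 79, 83, 89, 91, 95, 97, 101}
Number of generators = φ(102) = 32

Generators of ℤ_102 = {1, 5, 7, 11, 13, 19, 23, 25, 29, 31, 35, 37, 41, 43, 47, 49, 53, 55, 59, 61, 65, 67, 71, 73, 77, 79, 83, 89, 91, 95, 97, 101}
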